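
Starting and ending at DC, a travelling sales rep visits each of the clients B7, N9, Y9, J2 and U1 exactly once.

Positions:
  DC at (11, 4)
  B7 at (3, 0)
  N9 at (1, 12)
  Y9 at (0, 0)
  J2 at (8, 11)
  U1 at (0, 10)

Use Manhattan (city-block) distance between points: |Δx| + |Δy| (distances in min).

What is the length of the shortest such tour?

With 5 stops there are 5!/2 = 60 distinct round trips (a route and its reverse cost the same).
DC - B7 - N9 - Y9 - J2 - U1 - DC: 12+14+13+19+9+17 = 84
DC - B7 - N9 - Y9 - U1 - J2 - DC: 12+14+13+10+9+10 = 68
DC - B7 - N9 - J2 - Y9 - U1 - DC: 12+14+8+19+10+17 = 80
DC - B7 - N9 - J2 - U1 - Y9 - DC: 12+14+8+9+10+15 = 68
DC - B7 - N9 - U1 - Y9 - J2 - DC: 12+14+3+10+19+10 = 68
DC - B7 - N9 - U1 - J2 - Y9 - DC: 12+14+3+9+19+15 = 72
DC - B7 - Y9 - N9 - J2 - U1 - DC: 12+3+13+8+9+17 = 62
DC - B7 - Y9 - N9 - U1 - J2 - DC: 12+3+13+3+9+10 = 50
DC - B7 - Y9 - J2 - N9 - U1 - DC: 12+3+19+8+3+17 = 62
DC - B7 - Y9 - J2 - U1 - N9 - DC: 12+3+19+9+3+18 = 64
DC - B7 - Y9 - U1 - N9 - J2 - DC: 12+3+10+3+8+10 = 46
DC - B7 - Y9 - U1 - J2 - N9 - DC: 12+3+10+9+8+18 = 60
DC - B7 - J2 - N9 - Y9 - U1 - DC: 12+16+8+13+10+17 = 76
DC - B7 - J2 - N9 - U1 - Y9 - DC: 12+16+8+3+10+15 = 64
… (46 more)
The minimum is 46.
One optimal route: DC → B7 → Y9 → U1 → N9 → J2 → DC (or its reverse).

Minimum total distance: 46 min.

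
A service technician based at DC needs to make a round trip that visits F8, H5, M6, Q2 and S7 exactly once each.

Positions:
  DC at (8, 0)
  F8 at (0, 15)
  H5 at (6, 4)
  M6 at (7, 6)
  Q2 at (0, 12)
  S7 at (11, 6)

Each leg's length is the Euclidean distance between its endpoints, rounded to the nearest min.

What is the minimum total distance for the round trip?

With 5 stops there are 5!/2 = 60 distinct round trips (a route and its reverse cost the same).
DC-F8-H5-M6-Q2-S7-DC: 17+13+2+9+13+7 = 61
DC-F8-H5-M6-S7-Q2-DC: 17+13+2+4+13+14 = 63
DC-F8-H5-Q2-M6-S7-DC: 17+13+10+9+4+7 = 60
DC-F8-H5-Q2-S7-M6-DC: 17+13+10+13+4+6 = 63
DC-F8-H5-S7-M6-Q2-DC: 17+13+5+4+9+14 = 62
DC-F8-H5-S7-Q2-M6-DC: 17+13+5+13+9+6 = 63
DC-F8-M6-H5-Q2-S7-DC: 17+11+2+10+13+7 = 60
DC-F8-M6-H5-S7-Q2-DC: 17+11+2+5+13+14 = 62
DC-F8-M6-Q2-H5-S7-DC: 17+11+9+10+5+7 = 59
DC-F8-M6-Q2-S7-H5-DC: 17+11+9+13+5+4 = 59
DC-F8-M6-S7-H5-Q2-DC: 17+11+4+5+10+14 = 61
DC-F8-M6-S7-Q2-H5-DC: 17+11+4+13+10+4 = 59
DC-F8-Q2-H5-M6-S7-DC: 17+3+10+2+4+7 = 43
DC-F8-Q2-H5-S7-M6-DC: 17+3+10+5+4+6 = 45
… (46 more)
DC-H5-M6-Q2-F8-S7-DC: 4+2+9+3+14+7 = 39  ← best
The minimum is 39.
One optimal route: DC → H5 → M6 → Q2 → F8 → S7 → DC (or its reverse).

39 min — the shortest possible round trip.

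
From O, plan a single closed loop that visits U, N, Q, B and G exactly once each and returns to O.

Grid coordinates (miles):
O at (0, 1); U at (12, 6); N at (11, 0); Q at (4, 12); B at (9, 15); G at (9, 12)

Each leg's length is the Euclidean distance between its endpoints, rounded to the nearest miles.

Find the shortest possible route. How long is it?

O → U → N → Q → B → G → O: 13+6+14+6+3+14 = 56
O → U → N → Q → G → B → O: 13+6+14+5+3+17 = 58
O → U → N → B → Q → G → O: 13+6+15+6+5+14 = 59
O → U → N → B → G → Q → O: 13+6+15+3+5+12 = 54
O → U → N → G → Q → B → O: 13+6+12+5+6+17 = 59
O → U → N → G → B → Q → O: 13+6+12+3+6+12 = 52
O → U → Q → N → B → G → O: 13+10+14+15+3+14 = 69
O → U → Q → N → G → B → O: 13+10+14+12+3+17 = 69
O → U → Q → B → N → G → O: 13+10+6+15+12+14 = 70
O → U → Q → B → G → N → O: 13+10+6+3+12+11 = 55
O → U → Q → G → N → B → O: 13+10+5+12+15+17 = 72
O → U → Q → G → B → N → O: 13+10+5+3+15+11 = 57
O → U → B → N → Q → G → O: 13+9+15+14+5+14 = 70
O → U → B → N → G → Q → O: 13+9+15+12+5+12 = 66
… (46 more)
O → N → U → G → B → Q → O: 11+6+7+3+6+12 = 45  ← best
The minimum is 45.
One optimal route: O → N → U → G → B → Q → O (or its reverse).

Shortest round trip = 45 miles.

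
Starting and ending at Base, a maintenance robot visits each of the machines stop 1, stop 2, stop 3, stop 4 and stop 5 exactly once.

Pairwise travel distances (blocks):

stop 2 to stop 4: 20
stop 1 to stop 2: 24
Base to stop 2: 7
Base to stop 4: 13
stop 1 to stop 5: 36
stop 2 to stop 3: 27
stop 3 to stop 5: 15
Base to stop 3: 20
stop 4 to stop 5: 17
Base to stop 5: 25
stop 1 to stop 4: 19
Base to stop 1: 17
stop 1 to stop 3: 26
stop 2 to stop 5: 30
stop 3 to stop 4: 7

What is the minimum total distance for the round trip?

Minimum total distance: 95 blocks.

With 5 stops there are 5!/2 = 60 distinct round trips (a route and its reverse cost the same).
Base - stop 1 - stop 2 - stop 3 - stop 4 - stop 5 - Base: 17+24+27+7+17+25 = 117
Base - stop 1 - stop 2 - stop 3 - stop 5 - stop 4 - Base: 17+24+27+15+17+13 = 113
Base - stop 1 - stop 2 - stop 4 - stop 3 - stop 5 - Base: 17+24+20+7+15+25 = 108
Base - stop 1 - stop 2 - stop 4 - stop 5 - stop 3 - Base: 17+24+20+17+15+20 = 113
Base - stop 1 - stop 2 - stop 5 - stop 3 - stop 4 - Base: 17+24+30+15+7+13 = 106
Base - stop 1 - stop 2 - stop 5 - stop 4 - stop 3 - Base: 17+24+30+17+7+20 = 115
Base - stop 1 - stop 3 - stop 2 - stop 4 - stop 5 - Base: 17+26+27+20+17+25 = 132
Base - stop 1 - stop 3 - stop 2 - stop 5 - stop 4 - Base: 17+26+27+30+17+13 = 130
Base - stop 1 - stop 3 - stop 4 - stop 2 - stop 5 - Base: 17+26+7+20+30+25 = 125
Base - stop 1 - stop 3 - stop 4 - stop 5 - stop 2 - Base: 17+26+7+17+30+7 = 104
Base - stop 1 - stop 3 - stop 5 - stop 2 - stop 4 - Base: 17+26+15+30+20+13 = 121
Base - stop 1 - stop 3 - stop 5 - stop 4 - stop 2 - Base: 17+26+15+17+20+7 = 102
Base - stop 1 - stop 4 - stop 2 - stop 3 - stop 5 - Base: 17+19+20+27+15+25 = 123
Base - stop 1 - stop 4 - stop 2 - stop 5 - stop 3 - Base: 17+19+20+30+15+20 = 121
… (46 more)
Base - stop 1 - stop 4 - stop 3 - stop 5 - stop 2 - Base: 17+19+7+15+30+7 = 95  ← best
The minimum is 95.
One optimal route: Base → stop 1 → stop 4 → stop 3 → stop 5 → stop 2 → Base (or its reverse).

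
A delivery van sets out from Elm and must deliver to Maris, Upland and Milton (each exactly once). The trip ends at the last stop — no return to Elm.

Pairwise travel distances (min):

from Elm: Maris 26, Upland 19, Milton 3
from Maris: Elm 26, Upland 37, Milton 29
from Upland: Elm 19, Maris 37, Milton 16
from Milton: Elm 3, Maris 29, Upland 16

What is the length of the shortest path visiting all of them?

There are 3! = 6 possible orderings.
Elm - Maris - Upland - Milton: 26+37+16 = 79
Elm - Maris - Milton - Upland: 26+29+16 = 71
Elm - Upland - Maris - Milton: 19+37+29 = 85
Elm - Upland - Milton - Maris: 19+16+29 = 64
Elm - Milton - Maris - Upland: 3+29+37 = 69
Elm - Milton - Upland - Maris: 3+16+37 = 56
The minimum is 56.
One shortest path: Elm → Milton → Upland → Maris.

56 min — the minimum one-way total.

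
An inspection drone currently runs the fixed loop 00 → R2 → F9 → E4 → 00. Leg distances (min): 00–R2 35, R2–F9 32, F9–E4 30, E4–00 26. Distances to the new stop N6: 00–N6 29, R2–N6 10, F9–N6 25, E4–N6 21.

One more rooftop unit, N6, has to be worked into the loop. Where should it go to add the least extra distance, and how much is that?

Insertion cost between consecutive stops i–j is d(i,N6) + d(N6,j) − d(i,j):
  between 00 and R2: 29 + 10 − 35 = 4
  between R2 and F9: 10 + 25 − 32 = 3
  between F9 and E4: 25 + 21 − 30 = 16
  between E4 and 00: 21 + 29 − 26 = 24
Cheapest insertion is between R2 and F9, adding 3.
New total = 123 + 3 = 126.

Adding 3 min by placing N6 on the R2–F9 leg.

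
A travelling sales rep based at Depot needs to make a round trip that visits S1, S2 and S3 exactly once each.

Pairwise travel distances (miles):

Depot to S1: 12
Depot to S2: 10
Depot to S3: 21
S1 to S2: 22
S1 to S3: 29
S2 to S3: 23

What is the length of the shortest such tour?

Depot → S1 → S2 → S3 → Depot: 12+22+23+21 = 78
Depot → S1 → S3 → S2 → Depot: 12+29+23+10 = 74
Depot → S2 → S1 → S3 → Depot: 10+22+29+21 = 82
The minimum is 74.
One optimal route: Depot → S1 → S3 → S2 → Depot (or its reverse).

74 miles — the shortest possible round trip.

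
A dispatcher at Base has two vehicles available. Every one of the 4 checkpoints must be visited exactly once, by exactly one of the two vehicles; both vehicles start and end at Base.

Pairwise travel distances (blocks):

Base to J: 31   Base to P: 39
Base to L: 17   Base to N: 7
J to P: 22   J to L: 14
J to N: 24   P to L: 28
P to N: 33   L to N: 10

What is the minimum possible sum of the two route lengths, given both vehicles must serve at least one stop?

Minimum combined distance: 106 blocks.

Check every non-empty split of the stops between the two vehicles; for each half take its own optimal tour:
  {J} + {P, L, N}: 62 + 84 = 146
  {P} + {J, L, N}: 78 + 62 = 140
  {J, P} + {L, N}: 92 + 34 = 126
  {L} + {J, P, N}: 34 + 92 = 126
  {J, L} + {P, N}: 62 + 79 = 141
  {P, L} + {J, N}: 84 + 62 = 146
  … (7 splits in total)
  {J, P, L} + {N}: 92 + 14 = 106  ← best
Best: vehicle 1 Base → P → J → L → Base = 92; vehicle 2 Base → N → Base = 14; combined 106.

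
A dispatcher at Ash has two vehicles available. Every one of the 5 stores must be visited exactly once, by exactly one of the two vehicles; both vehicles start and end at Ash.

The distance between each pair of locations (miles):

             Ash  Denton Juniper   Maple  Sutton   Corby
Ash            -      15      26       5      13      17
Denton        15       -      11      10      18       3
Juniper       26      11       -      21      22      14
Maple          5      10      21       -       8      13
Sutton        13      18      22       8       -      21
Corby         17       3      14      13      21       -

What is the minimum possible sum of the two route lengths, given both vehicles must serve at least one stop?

Try each way of splitting the stops between the two vehicles (each non-empty) and, for each split, find the best tour for each vehicle:
  {Denton} + {Juniper, Maple, Sutton, Corby}: 30 + 66 = 96
  {Juniper} + {Denton, Maple, Sutton, Corby}: 52 + 51 = 103
  {Denton, Juniper} + {Maple, Sutton, Corby}: 52 + 51 = 103
  {Maple} + {Denton, Juniper, Sutton, Corby}: 10 + 66 = 76
  {Denton, Maple} + {Juniper, Sutton, Corby}: 30 + 66 = 96
  {Juniper, Maple} + {Denton, Sutton, Corby}: 52 + 51 = 103
  … (15 splits in total)
Best: vehicle 1 Ash → Maple → Ash = 10; vehicle 2 Ash → Sutton → Juniper → Denton → Corby → Ash = 66; combined 76.

76 miles — the smallest possible combined total.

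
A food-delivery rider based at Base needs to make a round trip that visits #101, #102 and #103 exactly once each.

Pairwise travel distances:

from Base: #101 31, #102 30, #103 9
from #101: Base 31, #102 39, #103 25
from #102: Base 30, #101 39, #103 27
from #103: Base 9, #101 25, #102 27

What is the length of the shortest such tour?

There are 3 distinct closed tours to check (reversals are equivalent).
Base - #101 - #102 - #103 - Base: 31+39+27+9 = 106
Base - #101 - #103 - #102 - Base: 31+25+27+30 = 113
Base - #102 - #101 - #103 - Base: 30+39+25+9 = 103
The minimum is 103.
One optimal route: Base → #102 → #101 → #103 → Base (or its reverse).

103 — the shortest possible round trip.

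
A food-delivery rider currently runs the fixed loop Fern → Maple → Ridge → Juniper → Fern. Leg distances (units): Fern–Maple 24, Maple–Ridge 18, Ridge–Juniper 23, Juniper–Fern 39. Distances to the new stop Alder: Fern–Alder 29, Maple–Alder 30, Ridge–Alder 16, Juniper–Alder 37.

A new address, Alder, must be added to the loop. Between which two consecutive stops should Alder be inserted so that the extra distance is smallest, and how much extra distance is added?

Insertion cost between consecutive stops i–j is d(i,Alder) + d(Alder,j) − d(i,j):
  between Fern and Maple: 29 + 30 − 24 = 35
  between Maple and Ridge: 30 + 16 − 18 = 28
  between Ridge and Juniper: 16 + 37 − 23 = 30
  between Juniper and Fern: 37 + 29 − 39 = 27
Cheapest insertion is between Juniper and Fern, adding 27.
New total = 104 + 27 = 131.

Adding 27 by placing Alder on the Juniper–Fern leg.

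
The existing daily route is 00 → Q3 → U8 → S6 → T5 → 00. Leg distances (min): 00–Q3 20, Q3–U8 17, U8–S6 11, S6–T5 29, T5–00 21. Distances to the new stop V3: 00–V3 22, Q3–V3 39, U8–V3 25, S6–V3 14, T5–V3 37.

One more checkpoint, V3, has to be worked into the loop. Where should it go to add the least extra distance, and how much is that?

Insertion cost between consecutive stops i–j is d(i,V3) + d(V3,j) − d(i,j):
  between 00 and Q3: 22 + 39 − 20 = 41
  between Q3 and U8: 39 + 25 − 17 = 47
  between U8 and S6: 25 + 14 − 11 = 28
  between S6 and T5: 14 + 37 − 29 = 22
  between T5 and 00: 37 + 22 − 21 = 38
Cheapest insertion is between S6 and T5, adding 22.
New total = 98 + 22 = 120.

Adding 22 min by placing V3 on the S6–T5 leg.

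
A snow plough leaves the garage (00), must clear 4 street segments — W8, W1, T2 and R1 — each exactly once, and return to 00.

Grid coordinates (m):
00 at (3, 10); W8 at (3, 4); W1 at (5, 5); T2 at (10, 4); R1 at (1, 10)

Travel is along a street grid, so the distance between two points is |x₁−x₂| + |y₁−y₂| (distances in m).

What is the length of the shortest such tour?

Minimum total distance: 30 m.

00-W8-W1-T2-R1-00: 6+3+6+15+2 = 32
00-W8-W1-R1-T2-00: 6+3+9+15+13 = 46
00-W8-T2-W1-R1-00: 6+7+6+9+2 = 30
00-W8-T2-R1-W1-00: 6+7+15+9+7 = 44
00-W8-R1-W1-T2-00: 6+8+9+6+13 = 42
00-W8-R1-T2-W1-00: 6+8+15+6+7 = 42
00-W1-W8-T2-R1-00: 7+3+7+15+2 = 34
00-W1-W8-R1-T2-00: 7+3+8+15+13 = 46
00-W1-T2-W8-R1-00: 7+6+7+8+2 = 30
00-W1-R1-W8-T2-00: 7+9+8+7+13 = 44
00-T2-W8-W1-R1-00: 13+7+3+9+2 = 34
00-T2-W1-W8-R1-00: 13+6+3+8+2 = 32
The minimum is 30.
One optimal route: 00 → W8 → T2 → W1 → R1 → 00 (or its reverse).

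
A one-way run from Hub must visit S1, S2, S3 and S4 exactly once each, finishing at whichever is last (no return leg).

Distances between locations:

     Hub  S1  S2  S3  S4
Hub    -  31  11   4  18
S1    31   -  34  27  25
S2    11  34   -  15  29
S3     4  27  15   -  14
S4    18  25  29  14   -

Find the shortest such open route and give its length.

Minimum one-way distance = 65.

There are 4! = 24 possible orderings.
Hub → S1 → S2 → S3 → S4: 31+34+15+14 = 94
Hub → S1 → S2 → S4 → S3: 31+34+29+14 = 108
Hub → S1 → S3 → S2 → S4: 31+27+15+29 = 102
Hub → S1 → S3 → S4 → S2: 31+27+14+29 = 101
Hub → S1 → S4 → S2 → S3: 31+25+29+15 = 100
Hub → S1 → S4 → S3 → S2: 31+25+14+15 = 85
Hub → S2 → S1 → S3 → S4: 11+34+27+14 = 86
Hub → S2 → S1 → S4 → S3: 11+34+25+14 = 84
Hub → S2 → S3 → S1 → S4: 11+15+27+25 = 78
Hub → S2 → S3 → S4 → S1: 11+15+14+25 = 65
Hub → S2 → S4 → S1 → S3: 11+29+25+27 = 92
Hub → S2 → S4 → S3 → S1: 11+29+14+27 = 81
Hub → S3 → S1 → S2 → S4: 4+27+34+29 = 94
Hub → S3 → S1 → S4 → S2: 4+27+25+29 = 85
… (10 more)
The minimum is 65.
One shortest path: Hub → S2 → S3 → S4 → S1.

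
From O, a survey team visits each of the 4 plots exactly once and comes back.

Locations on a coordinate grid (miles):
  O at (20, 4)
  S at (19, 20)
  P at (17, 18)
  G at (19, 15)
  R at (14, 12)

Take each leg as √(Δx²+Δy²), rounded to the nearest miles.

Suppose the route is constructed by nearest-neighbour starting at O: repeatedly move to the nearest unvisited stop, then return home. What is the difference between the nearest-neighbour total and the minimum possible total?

Excess over optimum: 3 miles.

O: R=10, G=11, P=14, S=16 ⇒ R
R: G=6, P=7, S=9 ⇒ G
G: P=4, S=5 ⇒ P
P: S=3 ⇒ S
NN route O → R → G → P → S → O costs 39.
Optimal: O → G → S → P → R → O costs 36 (by enumerating all 12 distinct tours).
Excess = 39 − 36 = 3.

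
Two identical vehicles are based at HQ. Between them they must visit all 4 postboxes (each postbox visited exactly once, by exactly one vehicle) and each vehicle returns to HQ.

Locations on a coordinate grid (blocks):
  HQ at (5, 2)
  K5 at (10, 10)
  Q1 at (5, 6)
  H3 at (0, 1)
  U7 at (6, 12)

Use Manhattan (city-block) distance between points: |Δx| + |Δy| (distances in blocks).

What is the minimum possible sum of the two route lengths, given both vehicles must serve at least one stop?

Try each way of splitting the stops between the two vehicles (each non-empty) and, for each split, find the best tour for each vehicle:
  {K5} + {Q1, H3, U7}: 26 + 34 = 60
  {Q1} + {K5, H3, U7}: 8 + 42 = 50
  {K5, Q1} + {H3, U7}: 26 + 34 = 60
  {H3} + {K5, Q1, U7}: 12 + 30 = 42
  {K5, H3} + {Q1, U7}: 38 + 22 = 60
  {Q1, H3} + {K5, U7}: 20 + 30 = 50
  … (7 splits in total)
Best: vehicle 1 HQ → H3 → HQ = 12; vehicle 2 HQ → K5 → U7 → Q1 → HQ = 30; combined 42.

42 blocks — the smallest possible combined total.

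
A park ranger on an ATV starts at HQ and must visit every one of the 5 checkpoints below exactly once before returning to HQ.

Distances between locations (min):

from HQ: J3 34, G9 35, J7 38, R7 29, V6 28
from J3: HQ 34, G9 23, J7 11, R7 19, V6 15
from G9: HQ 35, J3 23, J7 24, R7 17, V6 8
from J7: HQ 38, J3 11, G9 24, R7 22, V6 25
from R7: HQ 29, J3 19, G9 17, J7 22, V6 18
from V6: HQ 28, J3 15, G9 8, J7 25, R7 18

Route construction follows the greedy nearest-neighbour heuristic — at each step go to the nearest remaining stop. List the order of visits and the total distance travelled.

HQ → [V6:28 / R7:29 / J3:34 / G9:35 / J7:38] → V6 (28)
V6 → [G9:8 / J3:15 / R7:18 / J7:25] → G9 (8)
G9 → [R7:17 / J3:23 / J7:24] → R7 (17)
R7 → [J3:19 / J7:22] → J3 (19)
J3 → [J7:11] → J7 (11)
Return J7→HQ: 38.
Total = 28 + 8 + 17 + 19 + 11 + 38 = 121.

Total distance 121 min via the nearest-neighbour route HQ → V6 → G9 → R7 → J3 → J7 → HQ.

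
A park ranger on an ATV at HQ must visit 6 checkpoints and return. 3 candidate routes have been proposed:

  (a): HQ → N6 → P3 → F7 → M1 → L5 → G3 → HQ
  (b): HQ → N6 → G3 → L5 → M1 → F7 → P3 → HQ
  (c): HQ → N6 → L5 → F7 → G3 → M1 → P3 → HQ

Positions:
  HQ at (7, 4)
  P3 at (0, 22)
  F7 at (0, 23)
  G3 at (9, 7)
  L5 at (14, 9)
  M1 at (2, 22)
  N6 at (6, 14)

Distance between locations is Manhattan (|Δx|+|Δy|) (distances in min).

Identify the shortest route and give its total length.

(a): 11 + 14 + 1 + 3 + 25 + 7 + 5 = 66
(b): 11 + 10 + 7 + 25 + 3 + 1 + 25 = 82
(c): 11 + 13 + 28 + 25 + 22 + 2 + 25 = 126

66 min — (a) is the shortest.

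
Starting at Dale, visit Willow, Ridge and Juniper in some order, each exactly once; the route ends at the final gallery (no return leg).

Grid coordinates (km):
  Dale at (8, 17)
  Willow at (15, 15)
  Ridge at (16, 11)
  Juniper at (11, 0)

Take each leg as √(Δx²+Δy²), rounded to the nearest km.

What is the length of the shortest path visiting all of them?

Shortest open route: 23 km.

There are 3! = 6 possible orderings.
Dale - Willow - Ridge - Juniper: 7+4+12 = 23
Dale - Willow - Juniper - Ridge: 7+16+12 = 35
Dale - Ridge - Willow - Juniper: 10+4+16 = 30
Dale - Ridge - Juniper - Willow: 10+12+16 = 38
Dale - Juniper - Willow - Ridge: 17+16+4 = 37
Dale - Juniper - Ridge - Willow: 17+12+4 = 33
The minimum is 23.
One shortest path: Dale → Willow → Ridge → Juniper.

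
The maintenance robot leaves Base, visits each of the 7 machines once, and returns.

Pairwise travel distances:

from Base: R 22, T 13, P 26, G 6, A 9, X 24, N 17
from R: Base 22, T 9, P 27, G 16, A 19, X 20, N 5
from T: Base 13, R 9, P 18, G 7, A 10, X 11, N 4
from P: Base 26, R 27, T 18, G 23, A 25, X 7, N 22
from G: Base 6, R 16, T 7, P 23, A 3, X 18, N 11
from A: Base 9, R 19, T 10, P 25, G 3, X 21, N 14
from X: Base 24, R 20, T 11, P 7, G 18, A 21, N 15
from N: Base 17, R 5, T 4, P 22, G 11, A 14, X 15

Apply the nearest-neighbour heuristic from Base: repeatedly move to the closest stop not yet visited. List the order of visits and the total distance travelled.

81 along Base → G → A → T → N → R → X → P → Base.

Base → [G:6 / A:9 / T:13 / N:17 / R:22 / X:24 / P:26] → G (6)
G → [A:3 / T:7 / N:11 / R:16 / X:18 / P:23] → A (3)
A → [T:10 / N:14 / R:19 / X:21 / P:25] → T (10)
T → [N:4 / R:9 / X:11 / P:18] → N (4)
N → [R:5 / X:15 / P:22] → R (5)
R → [X:20 / P:27] → X (20)
X → [P:7] → P (7)
Return P→Base: 26.
Total = 6 + 3 + 10 + 4 + 5 + 20 + 7 + 26 = 81.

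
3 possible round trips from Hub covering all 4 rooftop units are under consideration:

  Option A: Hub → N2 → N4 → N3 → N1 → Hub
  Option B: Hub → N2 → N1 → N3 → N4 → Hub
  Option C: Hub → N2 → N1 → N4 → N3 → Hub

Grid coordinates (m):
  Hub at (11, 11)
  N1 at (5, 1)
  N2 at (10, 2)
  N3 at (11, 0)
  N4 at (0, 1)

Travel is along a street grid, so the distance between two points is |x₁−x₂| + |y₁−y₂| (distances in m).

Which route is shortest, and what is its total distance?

Option A: 10 + 11 + 12 + 7 + 16 = 56
Option B: 10 + 6 + 7 + 12 + 21 = 56
Option C: 10 + 6 + 5 + 12 + 11 = 44

Shortest is Option C, total 44 m.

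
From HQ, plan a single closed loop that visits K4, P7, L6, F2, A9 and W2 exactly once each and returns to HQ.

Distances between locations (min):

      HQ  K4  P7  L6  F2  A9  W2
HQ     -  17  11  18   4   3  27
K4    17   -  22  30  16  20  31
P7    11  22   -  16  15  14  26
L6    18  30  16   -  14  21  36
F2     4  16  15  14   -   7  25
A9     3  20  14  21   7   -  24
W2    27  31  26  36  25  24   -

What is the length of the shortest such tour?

Shortest round trip = 114 min.

There are 360 distinct closed tours to check (reversals are equivalent).
HQ - K4 - P7 - L6 - F2 - A9 - W2 - HQ: 17+22+16+14+7+24+27 = 127
HQ - K4 - P7 - L6 - F2 - W2 - A9 - HQ: 17+22+16+14+25+24+3 = 121
HQ - K4 - P7 - L6 - A9 - F2 - W2 - HQ: 17+22+16+21+7+25+27 = 135
HQ - K4 - P7 - L6 - A9 - W2 - F2 - HQ: 17+22+16+21+24+25+4 = 129
HQ - K4 - P7 - L6 - W2 - F2 - A9 - HQ: 17+22+16+36+25+7+3 = 126
HQ - K4 - P7 - L6 - W2 - A9 - F2 - HQ: 17+22+16+36+24+7+4 = 126
HQ - K4 - P7 - F2 - L6 - A9 - W2 - HQ: 17+22+15+14+21+24+27 = 140
HQ - K4 - P7 - F2 - L6 - W2 - A9 - HQ: 17+22+15+14+36+24+3 = 131
… (352 more)
HQ - K4 - W2 - P7 - L6 - F2 - A9 - HQ: 17+31+26+16+14+7+3 = 114  ← best
The minimum is 114.
One optimal route: HQ → K4 → W2 → P7 → L6 → F2 → A9 → HQ (or its reverse).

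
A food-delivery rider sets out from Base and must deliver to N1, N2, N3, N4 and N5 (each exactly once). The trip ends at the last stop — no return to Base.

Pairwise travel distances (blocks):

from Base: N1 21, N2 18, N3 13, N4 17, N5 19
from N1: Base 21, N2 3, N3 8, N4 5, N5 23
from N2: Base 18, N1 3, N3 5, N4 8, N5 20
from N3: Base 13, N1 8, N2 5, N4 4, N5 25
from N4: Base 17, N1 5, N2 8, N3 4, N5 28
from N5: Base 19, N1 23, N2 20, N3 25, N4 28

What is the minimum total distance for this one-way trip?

There are 5! = 120 possible orderings.
Base→N1→N2→N3→N4→N5: 21+3+5+4+28 = 61
Base→N1→N2→N3→N5→N4: 21+3+5+25+28 = 82
Base→N1→N2→N4→N3→N5: 21+3+8+4+25 = 61
Base→N1→N2→N4→N5→N3: 21+3+8+28+25 = 85
Base→N1→N2→N5→N3→N4: 21+3+20+25+4 = 73
Base→N1→N2→N5→N4→N3: 21+3+20+28+4 = 76
Base→N1→N3→N2→N4→N5: 21+8+5+8+28 = 70
Base→N1→N3→N2→N5→N4: 21+8+5+20+28 = 82
Base→N1→N3→N4→N2→N5: 21+8+4+8+20 = 61
Base→N1→N3→N4→N5→N2: 21+8+4+28+20 = 81
Base→N1→N3→N5→N2→N4: 21+8+25+20+8 = 82
Base→N1→N3→N5→N4→N2: 21+8+25+28+8 = 90
Base→N1→N4→N2→N3→N5: 21+5+8+5+25 = 64
Base→N1→N4→N2→N5→N3: 21+5+8+20+25 = 79
… (106 more)
Base→N3→N4→N1→N2→N5: 13+4+5+3+20 = 45  ← best
The minimum is 45.
One shortest path: Base → N3 → N4 → N1 → N2 → N5.

Minimum one-way distance = 45 blocks.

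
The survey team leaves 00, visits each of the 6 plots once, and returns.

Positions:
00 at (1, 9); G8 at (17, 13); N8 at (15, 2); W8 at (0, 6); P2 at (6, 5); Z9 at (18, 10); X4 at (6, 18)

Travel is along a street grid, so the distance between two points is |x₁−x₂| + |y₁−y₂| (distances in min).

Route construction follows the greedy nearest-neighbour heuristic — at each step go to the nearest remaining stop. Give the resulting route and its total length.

00 → [W8:4 / P2:9 / X4:14 / Z9:18 / G8:20 / N8:21] → W8 (4)
W8 → [P2:7 / X4:18 / N8:19 / Z9:22 / G8:24] → P2 (7)
P2 → [N8:12 / X4:13 / Z9:17 / G8:19] → N8 (12)
N8 → [Z9:11 / G8:13 / X4:25] → Z9 (11)
Z9 → [G8:4 / X4:20] → G8 (4)
G8 → [X4:16] → X4 (16)
Return X4→00: 14.
Total = 4 + 7 + 12 + 11 + 4 + 16 + 14 = 68.

68 min along 00 → W8 → P2 → N8 → Z9 → G8 → X4 → 00.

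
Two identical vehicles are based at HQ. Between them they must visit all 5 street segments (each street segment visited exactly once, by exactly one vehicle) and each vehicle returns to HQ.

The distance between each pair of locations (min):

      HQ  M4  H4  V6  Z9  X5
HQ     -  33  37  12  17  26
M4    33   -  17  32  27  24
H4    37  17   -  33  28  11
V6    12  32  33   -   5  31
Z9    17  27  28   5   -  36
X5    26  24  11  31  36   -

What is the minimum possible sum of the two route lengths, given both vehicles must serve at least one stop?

Minimum combined distance: 121 min.

There are 2^4 − 1 = 15 ways to divide the 5 stops into two non-empty groups. For each, the best each vehicle can do is its own shortest tour through its group:
  {M4} + {H4, V6, Z9, X5}: 66 + 82 = 148
  {H4} + {M4, V6, Z9, X5}: 74 + 94 = 168
  {M4, H4} + {V6, Z9, X5}: 87 + 79 = 166
  {V6} + {M4, H4, Z9, X5}: 24 + 98 = 122
  {M4, V6} + {H4, Z9, X5}: 77 + 82 = 159
  {H4, V6} + {M4, Z9, X5}: 82 + 94 = 176
  … (15 splits in total)
  {V6, Z9} + {M4, H4, X5}: 34 + 87 = 121  ← best
Best: vehicle 1 HQ → V6 → Z9 → HQ = 34; vehicle 2 HQ → M4 → H4 → X5 → HQ = 87; combined 121.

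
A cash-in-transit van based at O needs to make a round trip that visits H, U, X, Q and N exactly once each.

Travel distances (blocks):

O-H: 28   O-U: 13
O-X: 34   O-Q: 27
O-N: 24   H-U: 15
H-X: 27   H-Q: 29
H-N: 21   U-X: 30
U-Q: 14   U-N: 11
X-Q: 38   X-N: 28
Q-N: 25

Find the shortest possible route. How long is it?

There are 60 distinct closed tours to check (reversals are equivalent).
O - H - U - X - Q - N - O: 28+15+30+38+25+24 = 160
O - H - U - X - N - Q - O: 28+15+30+28+25+27 = 153
O - H - U - Q - X - N - O: 28+15+14+38+28+24 = 147
O - H - U - Q - N - X - O: 28+15+14+25+28+34 = 144
O - H - U - N - X - Q - O: 28+15+11+28+38+27 = 147
O - H - U - N - Q - X - O: 28+15+11+25+38+34 = 151
O - H - X - U - Q - N - O: 28+27+30+14+25+24 = 148
O - H - X - U - N - Q - O: 28+27+30+11+25+27 = 148
O - H - X - Q - U - N - O: 28+27+38+14+11+24 = 142
O - H - X - Q - N - U - O: 28+27+38+25+11+13 = 142
O - H - X - N - U - Q - O: 28+27+28+11+14+27 = 135
O - H - X - N - Q - U - O: 28+27+28+25+14+13 = 135
O - H - Q - U - X - N - O: 28+29+14+30+28+24 = 153
O - H - Q - U - N - X - O: 28+29+14+11+28+34 = 144
… (46 more)
O - U - Q - N - H - X - O: 13+14+25+21+27+34 = 134  ← best
The minimum is 134.
One optimal route: O → U → Q → N → H → X → O (or its reverse).

Minimum total distance: 134 blocks.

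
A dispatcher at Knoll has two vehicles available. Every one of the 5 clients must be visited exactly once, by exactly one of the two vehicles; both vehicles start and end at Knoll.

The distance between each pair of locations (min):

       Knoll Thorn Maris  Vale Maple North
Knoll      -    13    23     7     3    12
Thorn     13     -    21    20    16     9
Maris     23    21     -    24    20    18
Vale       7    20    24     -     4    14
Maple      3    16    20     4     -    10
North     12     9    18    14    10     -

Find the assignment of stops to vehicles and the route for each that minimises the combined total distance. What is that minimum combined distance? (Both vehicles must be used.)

Minimum combined distance: 77 min.

Check every non-empty split of the stops between the two vehicles; for each half take its own optimal tour:
  {Thorn} + {Maris, Vale, Maple, North}: 26 + 61 = 87
  {Maris} + {Thorn, Vale, Maple, North}: 46 + 43 = 89
  {Thorn, Maris} + {Vale, Maple, North}: 57 + 33 = 90
  {Vale} + {Thorn, Maris, Maple, North}: 14 + 63 = 77
  {Thorn, Vale} + {Maris, Maple, North}: 40 + 53 = 93
  {Maris, Vale} + {Thorn, Maple, North}: 54 + 35 = 89
  … (15 splits in total)
Best: vehicle 1 Knoll → Vale → Knoll = 14; vehicle 2 Knoll → Thorn → North → Maris → Maple → Knoll = 63; combined 77.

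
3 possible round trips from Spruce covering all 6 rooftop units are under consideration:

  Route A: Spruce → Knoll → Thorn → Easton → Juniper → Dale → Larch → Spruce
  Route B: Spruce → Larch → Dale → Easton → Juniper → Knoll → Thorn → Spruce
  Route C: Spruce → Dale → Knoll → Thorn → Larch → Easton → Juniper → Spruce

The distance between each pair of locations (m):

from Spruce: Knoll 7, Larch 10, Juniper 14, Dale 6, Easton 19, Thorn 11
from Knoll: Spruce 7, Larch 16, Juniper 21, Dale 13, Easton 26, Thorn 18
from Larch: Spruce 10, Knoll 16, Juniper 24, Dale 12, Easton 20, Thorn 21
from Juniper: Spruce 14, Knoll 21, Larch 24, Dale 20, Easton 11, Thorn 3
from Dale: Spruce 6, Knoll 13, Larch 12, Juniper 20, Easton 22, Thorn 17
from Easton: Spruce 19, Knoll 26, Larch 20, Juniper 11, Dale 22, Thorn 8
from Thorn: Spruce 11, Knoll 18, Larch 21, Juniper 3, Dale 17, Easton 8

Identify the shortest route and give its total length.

Shortest is Route A, total 86 m.

Route A: 7 + 18 + 8 + 11 + 20 + 12 + 10 = 86
Route B: 10 + 12 + 22 + 11 + 21 + 18 + 11 = 105
Route C: 6 + 13 + 18 + 21 + 20 + 11 + 14 = 103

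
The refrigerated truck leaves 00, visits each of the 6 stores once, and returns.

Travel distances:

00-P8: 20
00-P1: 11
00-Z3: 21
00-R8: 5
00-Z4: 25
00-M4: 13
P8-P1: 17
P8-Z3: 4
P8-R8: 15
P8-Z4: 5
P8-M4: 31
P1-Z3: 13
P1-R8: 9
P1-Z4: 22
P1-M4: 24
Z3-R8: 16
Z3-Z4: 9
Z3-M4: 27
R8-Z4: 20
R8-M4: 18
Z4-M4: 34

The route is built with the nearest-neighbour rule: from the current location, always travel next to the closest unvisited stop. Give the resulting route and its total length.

Total distance 83 via the nearest-neighbour route 00 → R8 → P1 → Z3 → P8 → Z4 → M4 → 00.

At 00 the remaining stops are R8 5, P1 11, M4 13, P8 20, Z3 21, Z4 25; go to R8.
At R8 the remaining stops are P1 9, P8 15, Z3 16, M4 18, Z4 20; go to P1.
At P1 the remaining stops are Z3 13, P8 17, Z4 22, M4 24; go to Z3.
At Z3 the remaining stops are P8 4, Z4 9, M4 27; go to P8.
At P8 the remaining stops are Z4 5, M4 31; go to Z4.
At Z4 the remaining stops are M4 34; go to M4.
Return M4→00: 13.
Total = 5 + 9 + 13 + 4 + 5 + 34 + 13 = 83.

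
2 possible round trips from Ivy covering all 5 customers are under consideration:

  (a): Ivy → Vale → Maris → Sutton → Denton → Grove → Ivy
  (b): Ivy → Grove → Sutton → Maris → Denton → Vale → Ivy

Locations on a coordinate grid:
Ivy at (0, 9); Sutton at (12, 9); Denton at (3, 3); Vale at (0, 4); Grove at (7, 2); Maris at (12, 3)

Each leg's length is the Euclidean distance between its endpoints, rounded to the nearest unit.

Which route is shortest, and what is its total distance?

(a): 5 + 12 + 6 + 11 + 4 + 10 = 48
(b): 10 + 9 + 6 + 9 + 3 + 5 = 42

42 — (b) is the shortest.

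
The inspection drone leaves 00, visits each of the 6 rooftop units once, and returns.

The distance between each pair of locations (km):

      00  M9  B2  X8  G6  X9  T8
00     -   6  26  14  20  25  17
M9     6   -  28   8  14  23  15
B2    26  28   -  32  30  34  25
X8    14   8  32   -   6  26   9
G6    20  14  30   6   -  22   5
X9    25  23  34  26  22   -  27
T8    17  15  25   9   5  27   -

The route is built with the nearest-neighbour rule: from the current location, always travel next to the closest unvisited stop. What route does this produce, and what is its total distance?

00 → [M9:6 / X8:14 / T8:17 / G6:20 / X9:25 / B2:26] → M9 (6)
M9 → [X8:8 / G6:14 / T8:15 / X9:23 / B2:28] → X8 (8)
X8 → [G6:6 / T8:9 / X9:26 / B2:32] → G6 (6)
G6 → [T8:5 / X9:22 / B2:30] → T8 (5)
T8 → [B2:25 / X9:27] → B2 (25)
B2 → [X9:34] → X9 (34)
Return X9→00: 25.
Total = 6 + 8 + 6 + 5 + 25 + 34 + 25 = 109.

Total distance 109 km via the nearest-neighbour route 00 → M9 → X8 → G6 → T8 → B2 → X9 → 00.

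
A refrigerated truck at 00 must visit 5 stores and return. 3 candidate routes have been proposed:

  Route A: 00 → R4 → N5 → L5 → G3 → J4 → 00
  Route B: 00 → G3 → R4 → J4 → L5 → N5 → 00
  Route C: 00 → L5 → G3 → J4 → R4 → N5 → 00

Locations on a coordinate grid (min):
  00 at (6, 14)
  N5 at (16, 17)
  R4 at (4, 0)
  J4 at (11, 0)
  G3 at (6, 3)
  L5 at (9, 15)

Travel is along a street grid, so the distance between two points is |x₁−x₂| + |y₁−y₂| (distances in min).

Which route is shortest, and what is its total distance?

62 min — Route B is the shortest.

Route A: 16 + 29 + 9 + 15 + 8 + 19 = 96
Route B: 11 + 5 + 7 + 17 + 9 + 13 = 62
Route C: 4 + 15 + 8 + 7 + 29 + 13 = 76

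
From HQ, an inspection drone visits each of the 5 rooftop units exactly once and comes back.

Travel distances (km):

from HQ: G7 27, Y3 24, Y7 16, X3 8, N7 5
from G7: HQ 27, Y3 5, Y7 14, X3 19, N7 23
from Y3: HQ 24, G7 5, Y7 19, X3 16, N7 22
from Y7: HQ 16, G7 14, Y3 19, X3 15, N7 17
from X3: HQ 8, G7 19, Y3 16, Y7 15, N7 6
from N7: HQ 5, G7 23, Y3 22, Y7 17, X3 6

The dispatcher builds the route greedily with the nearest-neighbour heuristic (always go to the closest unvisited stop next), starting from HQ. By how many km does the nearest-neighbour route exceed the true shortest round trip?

HQ: N7=5, X3=8, Y7=16, Y3=24, G7=27 ⇒ N7
N7: X3=6, Y7=17, Y3=22, G7=23 ⇒ X3
X3: Y7=15, Y3=16, G7=19 ⇒ Y7
Y7: G7=14, Y3=19 ⇒ G7
G7: Y3=5 ⇒ Y3
NN route HQ → N7 → X3 → Y7 → G7 → Y3 → HQ costs 69.
Optimal: HQ → Y7 → G7 → Y3 → X3 → N7 → HQ costs 62 (by enumerating all 60 distinct tours).
Excess = 69 − 62 = 7.

Excess over optimum: 7 km.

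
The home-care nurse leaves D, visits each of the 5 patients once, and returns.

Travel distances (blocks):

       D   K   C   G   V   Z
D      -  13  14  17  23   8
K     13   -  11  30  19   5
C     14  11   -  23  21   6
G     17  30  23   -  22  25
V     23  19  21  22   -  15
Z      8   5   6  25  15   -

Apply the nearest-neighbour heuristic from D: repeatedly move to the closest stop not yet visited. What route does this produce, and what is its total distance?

At D the remaining stops are Z 8, K 13, C 14, G 17, V 23; go to Z.
At Z the remaining stops are K 5, C 6, V 15, G 25; go to K.
At K the remaining stops are C 11, V 19, G 30; go to C.
At C the remaining stops are V 21, G 23; go to V.
At V the remaining stops are G 22; go to G.
Return G→D: 17.
Total = 8 + 5 + 11 + 21 + 22 + 17 = 84.

84 blocks along D → Z → K → C → V → G → D.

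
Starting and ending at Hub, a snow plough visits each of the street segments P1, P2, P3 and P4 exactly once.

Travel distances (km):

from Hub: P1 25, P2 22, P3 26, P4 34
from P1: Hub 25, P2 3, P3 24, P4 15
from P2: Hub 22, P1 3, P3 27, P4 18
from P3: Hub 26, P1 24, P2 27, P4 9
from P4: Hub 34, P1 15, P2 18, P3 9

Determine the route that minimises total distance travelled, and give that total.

Shortest round trip = 75 km.

With 4 stops there are 4!/2 = 12 distinct round trips (a route and its reverse cost the same).
Hub-P1-P2-P3-P4-Hub: 25+3+27+9+34 = 98
Hub-P1-P2-P4-P3-Hub: 25+3+18+9+26 = 81
Hub-P1-P3-P2-P4-Hub: 25+24+27+18+34 = 128
Hub-P1-P3-P4-P2-Hub: 25+24+9+18+22 = 98
Hub-P1-P4-P2-P3-Hub: 25+15+18+27+26 = 111
Hub-P1-P4-P3-P2-Hub: 25+15+9+27+22 = 98
Hub-P2-P1-P3-P4-Hub: 22+3+24+9+34 = 92
Hub-P2-P1-P4-P3-Hub: 22+3+15+9+26 = 75
Hub-P2-P3-P1-P4-Hub: 22+27+24+15+34 = 122
Hub-P2-P4-P1-P3-Hub: 22+18+15+24+26 = 105
Hub-P3-P1-P2-P4-Hub: 26+24+3+18+34 = 105
Hub-P3-P2-P1-P4-Hub: 26+27+3+15+34 = 105
The minimum is 75.
One optimal route: Hub → P2 → P1 → P4 → P3 → Hub (or its reverse).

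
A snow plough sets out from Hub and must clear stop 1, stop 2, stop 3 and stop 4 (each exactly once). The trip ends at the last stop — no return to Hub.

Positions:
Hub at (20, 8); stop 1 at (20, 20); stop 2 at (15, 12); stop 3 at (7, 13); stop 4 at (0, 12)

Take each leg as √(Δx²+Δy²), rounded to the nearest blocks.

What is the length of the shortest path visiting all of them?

Shortest open route: 36 blocks.

There are 4! = 24 possible orderings.
Hub → stop 1 → stop 2 → stop 3 → stop 4: 12+9+8+7 = 36
Hub → stop 1 → stop 2 → stop 4 → stop 3: 12+9+15+7 = 43
Hub → stop 1 → stop 3 → stop 2 → stop 4: 12+15+8+15 = 50
Hub → stop 1 → stop 3 → stop 4 → stop 2: 12+15+7+15 = 49
Hub → stop 1 → stop 4 → stop 2 → stop 3: 12+22+15+8 = 57
Hub → stop 1 → stop 4 → stop 3 → stop 2: 12+22+7+8 = 49
Hub → stop 2 → stop 1 → stop 3 → stop 4: 6+9+15+7 = 37
Hub → stop 2 → stop 1 → stop 4 → stop 3: 6+9+22+7 = 44
Hub → stop 2 → stop 3 → stop 1 → stop 4: 6+8+15+22 = 51
Hub → stop 2 → stop 3 → stop 4 → stop 1: 6+8+7+22 = 43
Hub → stop 2 → stop 4 → stop 1 → stop 3: 6+15+22+15 = 58
Hub → stop 2 → stop 4 → stop 3 → stop 1: 6+15+7+15 = 43
Hub → stop 3 → stop 1 → stop 2 → stop 4: 14+15+9+15 = 53
Hub → stop 3 → stop 1 → stop 4 → stop 2: 14+15+22+15 = 66
… (10 more)
The minimum is 36.
One shortest path: Hub → stop 1 → stop 2 → stop 3 → stop 4.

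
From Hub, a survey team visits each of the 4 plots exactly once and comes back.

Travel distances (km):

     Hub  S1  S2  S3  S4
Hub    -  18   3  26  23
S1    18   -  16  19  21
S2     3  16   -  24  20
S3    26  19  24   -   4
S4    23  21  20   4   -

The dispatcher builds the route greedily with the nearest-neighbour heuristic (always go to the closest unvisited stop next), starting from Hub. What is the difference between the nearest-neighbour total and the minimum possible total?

The nearest-neighbour route is 1 km longer than optimal.

From Hub: S2=3, S1=18, S4=23, S3=26 → choose S2 (3).
From S2: S1=16, S4=20, S3=24 → choose S1 (16).
From S1: S3=19, S4=21 → choose S3 (19).
From S3: S4=4 → choose S4 (4).
NN route Hub → S2 → S1 → S3 → S4 → Hub costs 65.
Optimal: Hub → S1 → S3 → S4 → S2 → Hub costs 64 (by enumerating all 12 distinct tours).
Excess = 65 − 64 = 1.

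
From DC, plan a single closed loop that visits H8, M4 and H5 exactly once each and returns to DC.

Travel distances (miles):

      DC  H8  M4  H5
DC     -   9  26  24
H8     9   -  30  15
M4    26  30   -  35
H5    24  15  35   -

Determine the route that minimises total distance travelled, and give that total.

Minimum total distance: 85 miles.

There are 3 distinct closed tours to check (reversals are equivalent).
DC - H8 - M4 - H5 - DC: 9+30+35+24 = 98
DC - H8 - H5 - M4 - DC: 9+15+35+26 = 85
DC - M4 - H8 - H5 - DC: 26+30+15+24 = 95
The minimum is 85.
One optimal route: DC → H8 → H5 → M4 → DC (or its reverse).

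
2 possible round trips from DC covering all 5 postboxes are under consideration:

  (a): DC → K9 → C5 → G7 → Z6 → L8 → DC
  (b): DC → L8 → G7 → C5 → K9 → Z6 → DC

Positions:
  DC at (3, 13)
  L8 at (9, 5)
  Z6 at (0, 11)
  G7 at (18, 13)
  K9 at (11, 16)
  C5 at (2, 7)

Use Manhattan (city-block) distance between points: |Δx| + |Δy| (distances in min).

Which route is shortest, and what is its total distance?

92 min — (b) is the shortest.

(a): 11 + 18 + 22 + 20 + 15 + 14 = 100
(b): 14 + 17 + 22 + 18 + 16 + 5 = 92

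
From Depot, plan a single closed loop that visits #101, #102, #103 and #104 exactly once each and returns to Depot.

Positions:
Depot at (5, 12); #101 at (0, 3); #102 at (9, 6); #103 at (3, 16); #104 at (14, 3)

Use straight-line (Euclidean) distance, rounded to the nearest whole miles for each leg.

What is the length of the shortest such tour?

Minimum total distance: 44 miles.

There are 12 distinct closed tours to check (reversals are equivalent).
Depot→#101→#102→#103→#104→Depot: 10+9+12+17+13 = 61
Depot→#101→#102→#104→#103→Depot: 10+9+6+17+4 = 46
Depot→#101→#103→#102→#104→Depot: 10+13+12+6+13 = 54
Depot→#101→#103→#104→#102→Depot: 10+13+17+6+7 = 53
Depot→#101→#104→#102→#103→Depot: 10+14+6+12+4 = 46
Depot→#101→#104→#103→#102→Depot: 10+14+17+12+7 = 60
Depot→#102→#101→#103→#104→Depot: 7+9+13+17+13 = 59
Depot→#102→#101→#104→#103→Depot: 7+9+14+17+4 = 51
Depot→#102→#103→#101→#104→Depot: 7+12+13+14+13 = 59
Depot→#102→#104→#101→#103→Depot: 7+6+14+13+4 = 44
Depot→#103→#101→#102→#104→Depot: 4+13+9+6+13 = 45
Depot→#103→#102→#101→#104→Depot: 4+12+9+14+13 = 52
The minimum is 44.
One optimal route: Depot → #102 → #104 → #101 → #103 → Depot (or its reverse).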